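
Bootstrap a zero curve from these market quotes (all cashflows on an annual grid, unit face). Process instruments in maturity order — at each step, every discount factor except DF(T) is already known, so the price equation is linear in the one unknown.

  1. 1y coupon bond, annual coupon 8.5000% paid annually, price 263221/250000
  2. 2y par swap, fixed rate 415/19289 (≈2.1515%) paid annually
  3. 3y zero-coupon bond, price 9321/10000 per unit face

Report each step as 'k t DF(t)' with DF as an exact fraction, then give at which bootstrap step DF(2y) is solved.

1 1 1213/1250
2 2 1917/2000
3 3 9321/10000
DF(2y) is solved at step 2

step 1 [1y] bond c/1=17/200: DF=(263221/250000 − 17/200·(0))/(1+17/200) = 1213/1250 ≈ 0.970400
step 2 [2y] swap r/1=415/19289: DF=(1 − 415/19289·(0.970400))/(1+415/19289) = 1917/2000 ≈ 0.958500
step 3 [3y] zero: DF = P = 9321/10000 ≈ 0.932100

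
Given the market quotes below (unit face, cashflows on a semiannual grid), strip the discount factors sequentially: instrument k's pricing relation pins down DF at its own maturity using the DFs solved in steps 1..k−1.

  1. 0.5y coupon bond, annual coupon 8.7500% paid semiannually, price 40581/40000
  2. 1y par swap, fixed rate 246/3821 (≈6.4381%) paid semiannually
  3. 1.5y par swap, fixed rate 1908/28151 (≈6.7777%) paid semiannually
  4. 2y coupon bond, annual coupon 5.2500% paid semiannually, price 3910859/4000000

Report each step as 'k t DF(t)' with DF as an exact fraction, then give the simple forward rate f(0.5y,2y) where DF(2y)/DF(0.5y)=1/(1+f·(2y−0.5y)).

step 1 [0.5y] bond c/2=7/160: DF=(40581/40000 − 7/160·(0))/(1+7/160) = 243/250 ≈ 0.972000
step 2 [1y] swap r/2=123/3821: DF=(1 − 123/3821·(0.972000))/(1+123/3821) = 1877/2000 ≈ 0.938500
step 3 [1.5y] swap r/2=954/28151: DF=(1 − 954/28151·(0.972000+0.938500))/(1+954/28151) = 4523/5000 ≈ 0.904600
step 4 [2y] bond c/2=21/800: DF=(3910859/4000000 − 21/800·(0.972000+0.938500+0.904600))/(1+21/800) = 8807/10000 ≈ 0.880700

1 1/2 243/250
2 1 1877/2000
3 3/2 4523/5000
4 2 8807/10000
f(0.5y,2y) = ((243/250)/(8807/10000) − 1)/(3/2) = 1826/26421 ≈ 6.9112%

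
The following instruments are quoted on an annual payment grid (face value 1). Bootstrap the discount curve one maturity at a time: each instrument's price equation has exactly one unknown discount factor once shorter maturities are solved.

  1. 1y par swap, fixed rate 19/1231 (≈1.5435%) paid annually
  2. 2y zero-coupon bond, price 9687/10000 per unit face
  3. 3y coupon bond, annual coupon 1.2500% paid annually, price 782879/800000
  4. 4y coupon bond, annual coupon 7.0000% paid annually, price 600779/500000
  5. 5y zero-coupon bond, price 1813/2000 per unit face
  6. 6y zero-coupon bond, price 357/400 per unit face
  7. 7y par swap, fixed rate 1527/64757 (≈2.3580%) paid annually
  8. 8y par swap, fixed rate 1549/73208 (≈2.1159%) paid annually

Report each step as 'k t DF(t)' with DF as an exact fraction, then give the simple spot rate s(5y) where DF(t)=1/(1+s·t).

step 1 [1y] swap r/1=19/1231: DF=(1 − 19/1231·(0))/(1+19/1231) = 1231/1250 ≈ 0.984800
step 2 [2y] zero: DF = P = 9687/10000 ≈ 0.968700
step 3 [3y] bond c/1=1/80: DF=(782879/800000 − 1/80·(0.984800+0.968700))/(1+1/80) = 589/625 ≈ 0.942400
step 4 [4y] bond c/1=7/100: DF=(600779/500000 − 7/100·(0.984800+0.968700+0.942400))/(1+7/100) = 1867/2000 ≈ 0.933500
step 5 [5y] zero: DF = P = 1813/2000 ≈ 0.906500
step 6 [6y] zero: DF = P = 357/400 ≈ 0.892500
step 7 [7y] swap r/1=1527/64757: DF=(1 − 1527/64757·(0.984800+0.968700+0.942400+0.933500+0.906500+0.892500))/(1+1527/64757) = 8473/10000 ≈ 0.847300
step 8 [8y] swap r/1=1549/73208: DF=(1 − 1549/73208·(0.984800+0.968700+0.942400+0.933500+0.906500+0.892500+0.847300))/(1+1549/73208) = 8451/10000 ≈ 0.845100

1 1 1231/1250
2 2 9687/10000
3 3 589/625
4 4 1867/2000
5 5 1813/2000
6 6 357/400
7 7 8473/10000
8 8 8451/10000
s(5y) = (1/(1813/2000) − 1)/(5) = 187/9065 ≈ 2.0629%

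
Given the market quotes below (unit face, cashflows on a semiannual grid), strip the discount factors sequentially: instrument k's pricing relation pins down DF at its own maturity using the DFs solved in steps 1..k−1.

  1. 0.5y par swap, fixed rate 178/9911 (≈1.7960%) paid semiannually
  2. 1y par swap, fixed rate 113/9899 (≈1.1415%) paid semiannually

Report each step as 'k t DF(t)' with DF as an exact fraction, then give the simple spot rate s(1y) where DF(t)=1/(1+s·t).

step 1 [0.5y] swap r/2=89/9911: DF=(1 − 89/9911·(0))/(1+89/9911) = 9911/10000 ≈ 0.991100
step 2 [1y] swap r/2=113/19798: DF=(1 − 113/19798·(0.991100))/(1+113/19798) = 9887/10000 ≈ 0.988700

1 1/2 9911/10000
2 1 9887/10000
s(1y) = (1/(9887/10000) − 1)/(1) = 113/9887 ≈ 1.1429%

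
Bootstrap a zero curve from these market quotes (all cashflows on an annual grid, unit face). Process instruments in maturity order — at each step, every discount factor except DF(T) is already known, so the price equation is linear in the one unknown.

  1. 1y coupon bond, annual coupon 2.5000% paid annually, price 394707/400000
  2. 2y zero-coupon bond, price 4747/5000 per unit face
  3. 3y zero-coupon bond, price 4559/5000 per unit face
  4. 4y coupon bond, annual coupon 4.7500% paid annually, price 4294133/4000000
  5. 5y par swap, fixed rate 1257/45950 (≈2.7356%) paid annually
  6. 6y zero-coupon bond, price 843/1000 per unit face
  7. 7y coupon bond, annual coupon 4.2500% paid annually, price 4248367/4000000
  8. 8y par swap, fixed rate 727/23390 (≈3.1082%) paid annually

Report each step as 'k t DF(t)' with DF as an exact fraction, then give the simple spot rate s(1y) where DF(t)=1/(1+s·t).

step 1 [1y] bond c/1=1/40: DF=(394707/400000 − 1/40·(0))/(1+1/40) = 9627/10000 ≈ 0.962700
step 2 [2y] zero: DF = P = 4747/5000 ≈ 0.949400
step 3 [3y] zero: DF = P = 4559/5000 ≈ 0.911800
step 4 [4y] bond c/1=19/400: DF=(4294133/4000000 − 19/400·(0.962700+0.949400+0.911800))/(1+19/400) = 1121/1250 ≈ 0.896800
step 5 [5y] swap r/1=1257/45950: DF=(1 − 1257/45950·(0.962700+0.949400+0.911800+0.896800))/(1+1257/45950) = 8743/10000 ≈ 0.874300
step 6 [6y] zero: DF = P = 843/1000 ≈ 0.843000
step 7 [7y] bond c/1=17/400: DF=(4248367/4000000 − 17/400·(0.962700+0.949400+0.911800+0.896800+0.874300+0.843000))/(1+17/400) = 7971/10000 ≈ 0.797100
step 8 [8y] swap r/1=727/23390: DF=(1 − 727/23390·(0.962700+0.949400+0.911800+0.896800+0.874300+0.843000+0.797100))/(1+727/23390) = 7819/10000 ≈ 0.781900

1 1 9627/10000
2 2 4747/5000
3 3 4559/5000
4 4 1121/1250
5 5 8743/10000
6 6 843/1000
7 7 7971/10000
8 8 7819/10000
s(1y) = (1/(9627/10000) − 1)/(1) = 373/9627 ≈ 3.8745%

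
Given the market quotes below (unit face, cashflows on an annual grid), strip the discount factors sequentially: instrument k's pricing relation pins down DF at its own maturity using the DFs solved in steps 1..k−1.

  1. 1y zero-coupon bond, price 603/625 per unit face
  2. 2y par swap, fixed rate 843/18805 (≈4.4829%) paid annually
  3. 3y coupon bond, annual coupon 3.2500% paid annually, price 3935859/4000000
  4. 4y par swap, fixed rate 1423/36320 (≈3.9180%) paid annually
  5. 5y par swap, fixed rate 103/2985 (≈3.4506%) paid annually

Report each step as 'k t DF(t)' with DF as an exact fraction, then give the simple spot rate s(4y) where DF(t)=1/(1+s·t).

1 1 603/625
2 2 9157/10000
3 3 4469/5000
4 4 8577/10000
5 5 1691/2000
s(4y) = (1/(8577/10000) − 1)/(4) = 1423/34308 ≈ 4.1477%

step 1 [1y] zero: DF = P = 603/625 ≈ 0.964800
step 2 [2y] swap r/1=843/18805: DF=(1 − 843/18805·(0.964800))/(1+843/18805) = 9157/10000 ≈ 0.915700
step 3 [3y] bond c/1=13/400: DF=(3935859/4000000 − 13/400·(0.964800+0.915700))/(1+13/400) = 4469/5000 ≈ 0.893800
step 4 [4y] swap r/1=1423/36320: DF=(1 − 1423/36320·(0.964800+0.915700+0.893800))/(1+1423/36320) = 8577/10000 ≈ 0.857700
step 5 [5y] swap r/1=103/2985: DF=(1 − 103/2985·(0.964800+0.915700+0.893800+0.857700))/(1+103/2985) = 1691/2000 ≈ 0.845500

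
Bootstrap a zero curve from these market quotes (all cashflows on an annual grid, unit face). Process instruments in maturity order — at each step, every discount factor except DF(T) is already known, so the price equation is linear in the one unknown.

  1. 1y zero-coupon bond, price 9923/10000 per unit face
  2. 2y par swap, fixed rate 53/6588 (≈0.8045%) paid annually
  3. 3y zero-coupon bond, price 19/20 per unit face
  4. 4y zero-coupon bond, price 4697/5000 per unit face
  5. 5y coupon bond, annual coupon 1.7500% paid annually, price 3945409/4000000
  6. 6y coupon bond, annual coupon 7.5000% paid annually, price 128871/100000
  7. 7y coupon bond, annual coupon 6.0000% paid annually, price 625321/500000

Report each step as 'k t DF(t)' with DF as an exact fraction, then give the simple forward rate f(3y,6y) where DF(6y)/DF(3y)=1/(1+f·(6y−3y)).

step 1 [1y] zero: DF = P = 9923/10000 ≈ 0.992300
step 2 [2y] swap r/1=53/6588: DF=(1 − 53/6588·(0.992300))/(1+53/6588) = 9841/10000 ≈ 0.984100
step 3 [3y] zero: DF = P = 19/20 ≈ 0.950000
step 4 [4y] zero: DF = P = 4697/5000 ≈ 0.939400
step 5 [5y] bond c/1=7/400: DF=(3945409/4000000 − 7/400·(0.992300+0.984100+0.950000+0.939400))/(1+7/400) = 9029/10000 ≈ 0.902900
step 6 [6y] bond c/1=3/40: DF=(128871/100000 − 3/40·(0.992300+0.984100+0.950000+0.939400+0.902900))/(1+3/40) = 8661/10000 ≈ 0.866100
step 7 [7y] bond c/1=3/50: DF=(625321/500000 − 3/50·(0.992300+0.984100+0.950000+0.939400+0.902900+0.866100))/(1+3/50) = 8609/10000 ≈ 0.860900

1 1 9923/10000
2 2 9841/10000
3 3 19/20
4 4 4697/5000
5 5 9029/10000
6 6 8661/10000
7 7 8609/10000
f(3y,6y) = ((19/20)/(8661/10000) − 1)/(3) = 839/25983 ≈ 3.2290%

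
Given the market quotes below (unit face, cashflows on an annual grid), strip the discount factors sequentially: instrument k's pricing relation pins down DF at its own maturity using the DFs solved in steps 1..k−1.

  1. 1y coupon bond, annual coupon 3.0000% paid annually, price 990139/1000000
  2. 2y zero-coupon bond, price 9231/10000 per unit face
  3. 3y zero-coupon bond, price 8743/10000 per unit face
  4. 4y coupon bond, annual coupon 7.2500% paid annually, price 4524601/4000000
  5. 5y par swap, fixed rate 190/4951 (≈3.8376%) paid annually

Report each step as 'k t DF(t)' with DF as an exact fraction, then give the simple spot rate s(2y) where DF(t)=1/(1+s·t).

1 1 9613/10000
2 2 9231/10000
3 3 8743/10000
4 4 4341/5000
5 5 829/1000
s(2y) = (1/(9231/10000) − 1)/(2) = 769/18462 ≈ 4.1653%

step 1 [1y] bond c/1=3/100: DF=(990139/1000000 − 3/100·(0))/(1+3/100) = 9613/10000 ≈ 0.961300
step 2 [2y] zero: DF = P = 9231/10000 ≈ 0.923100
step 3 [3y] zero: DF = P = 8743/10000 ≈ 0.874300
step 4 [4y] bond c/1=29/400: DF=(4524601/4000000 − 29/400·(0.961300+0.923100+0.874300))/(1+29/400) = 4341/5000 ≈ 0.868200
step 5 [5y] swap r/1=190/4951: DF=(1 − 190/4951·(0.961300+0.923100+0.874300+0.868200))/(1+190/4951) = 829/1000 ≈ 0.829000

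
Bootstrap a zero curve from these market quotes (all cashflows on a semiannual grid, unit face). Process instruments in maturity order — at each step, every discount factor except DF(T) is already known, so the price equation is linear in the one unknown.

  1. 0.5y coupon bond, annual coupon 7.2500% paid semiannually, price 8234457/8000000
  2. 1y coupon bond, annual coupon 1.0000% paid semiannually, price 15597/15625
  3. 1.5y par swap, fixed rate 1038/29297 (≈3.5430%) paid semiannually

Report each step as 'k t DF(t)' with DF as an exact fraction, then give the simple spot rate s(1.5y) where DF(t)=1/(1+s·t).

step 1 [0.5y] bond c/2=29/800: DF=(8234457/8000000 − 29/800·(0))/(1+29/800) = 9933/10000 ≈ 0.993300
step 2 [1y] bond c/2=1/200: DF=(15597/15625 − 1/200·(0.993300))/(1+1/200) = 9883/10000 ≈ 0.988300
step 3 [1.5y] swap r/2=519/29297: DF=(1 − 519/29297·(0.993300+0.988300))/(1+519/29297) = 9481/10000 ≈ 0.948100

1 1/2 9933/10000
2 1 9883/10000
3 3/2 9481/10000
s(1.5y) = (1/(9481/10000) − 1)/(3/2) = 346/9481 ≈ 3.6494%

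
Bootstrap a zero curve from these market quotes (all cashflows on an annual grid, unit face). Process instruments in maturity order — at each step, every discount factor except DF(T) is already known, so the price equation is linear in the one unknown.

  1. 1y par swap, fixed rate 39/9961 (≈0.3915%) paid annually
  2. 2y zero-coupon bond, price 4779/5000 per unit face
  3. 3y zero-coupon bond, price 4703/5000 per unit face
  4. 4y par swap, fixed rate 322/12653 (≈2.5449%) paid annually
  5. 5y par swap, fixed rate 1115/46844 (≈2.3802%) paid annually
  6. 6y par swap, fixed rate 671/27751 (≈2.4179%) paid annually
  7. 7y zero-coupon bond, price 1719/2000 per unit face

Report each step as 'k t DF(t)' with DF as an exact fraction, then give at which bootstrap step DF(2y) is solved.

step 1 [1y] swap r/1=39/9961: DF=(1 − 39/9961·(0))/(1+39/9961) = 9961/10000 ≈ 0.996100
step 2 [2y] zero: DF = P = 4779/5000 ≈ 0.955800
step 3 [3y] zero: DF = P = 4703/5000 ≈ 0.940600
step 4 [4y] swap r/1=322/12653: DF=(1 − 322/12653·(0.996100+0.955800+0.940600))/(1+322/12653) = 4517/5000 ≈ 0.903400
step 5 [5y] swap r/1=1115/46844: DF=(1 − 1115/46844·(0.996100+0.955800+0.940600+0.903400))/(1+1115/46844) = 1777/2000 ≈ 0.888500
step 6 [6y] swap r/1=671/27751: DF=(1 − 671/27751·(0.996100+0.955800+0.940600+0.903400+0.888500))/(1+671/27751) = 4329/5000 ≈ 0.865800
step 7 [7y] zero: DF = P = 1719/2000 ≈ 0.859500

1 1 9961/10000
2 2 4779/5000
3 3 4703/5000
4 4 4517/5000
5 5 1777/2000
6 6 4329/5000
7 7 1719/2000
DF(2y) is solved at step 2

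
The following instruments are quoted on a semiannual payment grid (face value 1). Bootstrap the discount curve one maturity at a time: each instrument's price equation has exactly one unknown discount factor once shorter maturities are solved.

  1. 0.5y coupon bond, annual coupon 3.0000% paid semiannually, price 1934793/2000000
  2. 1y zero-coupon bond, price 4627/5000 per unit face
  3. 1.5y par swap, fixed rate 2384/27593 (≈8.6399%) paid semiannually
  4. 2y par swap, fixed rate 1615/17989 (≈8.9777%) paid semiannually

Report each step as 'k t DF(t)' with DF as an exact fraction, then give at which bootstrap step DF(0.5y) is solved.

step 1 [0.5y] bond c/2=3/200: DF=(1934793/2000000 − 3/200·(0))/(1+3/200) = 9531/10000 ≈ 0.953100
step 2 [1y] zero: DF = P = 4627/5000 ≈ 0.925400
step 3 [1.5y] swap r/2=1192/27593: DF=(1 − 1192/27593·(0.953100+0.925400))/(1+1192/27593) = 1101/1250 ≈ 0.880800
step 4 [2y] swap r/2=1615/35978: DF=(1 − 1615/35978·(0.953100+0.925400+0.880800))/(1+1615/35978) = 1677/2000 ≈ 0.838500

1 1/2 9531/10000
2 1 4627/5000
3 3/2 1101/1250
4 2 1677/2000
DF(0.5y) is solved at step 1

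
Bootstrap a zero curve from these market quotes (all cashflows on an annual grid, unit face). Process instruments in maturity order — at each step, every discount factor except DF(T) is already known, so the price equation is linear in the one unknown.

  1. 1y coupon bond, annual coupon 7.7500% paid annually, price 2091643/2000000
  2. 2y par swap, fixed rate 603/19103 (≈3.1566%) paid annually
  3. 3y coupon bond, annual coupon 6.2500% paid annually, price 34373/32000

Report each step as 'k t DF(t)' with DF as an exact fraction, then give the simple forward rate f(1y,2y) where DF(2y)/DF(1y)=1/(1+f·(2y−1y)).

1 1 4853/5000
2 2 9397/10000
3 3 4493/5000
f(1y,2y) = ((4853/5000)/(9397/10000) − 1)/(1) = 309/9397 ≈ 3.2883%

step 1 [1y] bond c/1=31/400: DF=(2091643/2000000 − 31/400·(0))/(1+31/400) = 4853/5000 ≈ 0.970600
step 2 [2y] swap r/1=603/19103: DF=(1 − 603/19103·(0.970600))/(1+603/19103) = 9397/10000 ≈ 0.939700
step 3 [3y] bond c/1=1/16: DF=(34373/32000 − 1/16·(0.970600+0.939700))/(1+1/16) = 4493/5000 ≈ 0.898600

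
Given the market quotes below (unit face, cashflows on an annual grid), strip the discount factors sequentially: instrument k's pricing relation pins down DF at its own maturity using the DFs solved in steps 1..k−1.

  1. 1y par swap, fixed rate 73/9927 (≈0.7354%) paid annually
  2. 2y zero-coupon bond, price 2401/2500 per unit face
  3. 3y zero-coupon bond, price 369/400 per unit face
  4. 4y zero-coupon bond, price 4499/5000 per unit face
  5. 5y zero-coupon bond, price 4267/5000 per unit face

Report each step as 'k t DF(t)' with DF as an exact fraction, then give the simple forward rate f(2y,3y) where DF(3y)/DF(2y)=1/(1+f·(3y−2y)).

1 1 9927/10000
2 2 2401/2500
3 3 369/400
4 4 4499/5000
5 5 4267/5000
f(2y,3y) = ((2401/2500)/(369/400) − 1)/(1) = 379/9225 ≈ 4.1084%

step 1 [1y] swap r/1=73/9927: DF=(1 − 73/9927·(0))/(1+73/9927) = 9927/10000 ≈ 0.992700
step 2 [2y] zero: DF = P = 2401/2500 ≈ 0.960400
step 3 [3y] zero: DF = P = 369/400 ≈ 0.922500
step 4 [4y] zero: DF = P = 4499/5000 ≈ 0.899800
step 5 [5y] zero: DF = P = 4267/5000 ≈ 0.853400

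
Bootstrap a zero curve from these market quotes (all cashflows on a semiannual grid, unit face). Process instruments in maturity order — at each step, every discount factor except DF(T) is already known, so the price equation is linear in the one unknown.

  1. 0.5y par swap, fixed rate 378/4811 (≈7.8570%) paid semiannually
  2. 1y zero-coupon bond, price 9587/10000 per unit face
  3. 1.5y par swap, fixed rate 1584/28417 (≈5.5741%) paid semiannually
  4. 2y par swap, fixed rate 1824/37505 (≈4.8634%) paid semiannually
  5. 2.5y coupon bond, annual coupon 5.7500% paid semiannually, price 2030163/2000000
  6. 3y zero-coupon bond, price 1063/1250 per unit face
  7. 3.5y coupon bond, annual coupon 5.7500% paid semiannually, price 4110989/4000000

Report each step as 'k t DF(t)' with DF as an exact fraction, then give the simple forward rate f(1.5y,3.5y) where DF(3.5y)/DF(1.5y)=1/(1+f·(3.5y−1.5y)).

step 1 [0.5y] swap r/2=189/4811: DF=(1 − 189/4811·(0))/(1+189/4811) = 4811/5000 ≈ 0.962200
step 2 [1y] zero: DF = P = 9587/10000 ≈ 0.958700
step 3 [1.5y] swap r/2=792/28417: DF=(1 − 792/28417·(0.962200+0.958700))/(1+792/28417) = 1151/1250 ≈ 0.920800
step 4 [2y] swap r/2=912/37505: DF=(1 − 912/37505·(0.962200+0.958700+0.920800))/(1+912/37505) = 568/625 ≈ 0.908800
step 5 [2.5y] bond c/2=23/800: DF=(2030163/2000000 − 23/800·(0.962200+0.958700+0.920800+0.908800))/(1+23/800) = 8819/10000 ≈ 0.881900
step 6 [3y] zero: DF = P = 1063/1250 ≈ 0.850400
step 7 [3.5y] bond c/2=23/800: DF=(4110989/4000000 − 23/800·(0.962200+0.958700+0.920800+0.908800+0.881900+0.850400))/(1+23/800) = 4229/5000 ≈ 0.845800

1 1/2 4811/5000
2 1 9587/10000
3 3/2 1151/1250
4 2 568/625
5 5/2 8819/10000
6 3 1063/1250
7 7/2 4229/5000
f(1.5y,3.5y) = ((1151/1250)/(4229/5000) − 1)/(2) = 375/8458 ≈ 4.4337%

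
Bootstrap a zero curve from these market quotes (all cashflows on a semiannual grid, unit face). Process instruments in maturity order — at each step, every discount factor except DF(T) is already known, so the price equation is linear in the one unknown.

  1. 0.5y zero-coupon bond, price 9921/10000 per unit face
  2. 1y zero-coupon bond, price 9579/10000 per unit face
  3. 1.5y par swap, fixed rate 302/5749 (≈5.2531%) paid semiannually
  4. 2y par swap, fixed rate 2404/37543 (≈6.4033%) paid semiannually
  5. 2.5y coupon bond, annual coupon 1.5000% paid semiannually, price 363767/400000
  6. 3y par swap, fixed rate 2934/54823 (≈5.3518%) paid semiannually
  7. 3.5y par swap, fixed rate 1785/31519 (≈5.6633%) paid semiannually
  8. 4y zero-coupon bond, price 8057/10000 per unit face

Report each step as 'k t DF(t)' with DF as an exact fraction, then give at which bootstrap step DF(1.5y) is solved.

step 1 [0.5y] zero: DF = P = 9921/10000 ≈ 0.992100
step 2 [1y] zero: DF = P = 9579/10000 ≈ 0.957900
step 3 [1.5y] swap r/2=151/5749: DF=(1 − 151/5749·(0.992100+0.957900))/(1+151/5749) = 1849/2000 ≈ 0.924500
step 4 [2y] swap r/2=1202/37543: DF=(1 − 1202/37543·(0.992100+0.957900+0.924500))/(1+1202/37543) = 4399/5000 ≈ 0.879800
step 5 [2.5y] bond c/2=3/400: DF=(363767/400000 − 3/400·(0.992100+0.957900+0.924500+0.879800))/(1+3/400) = 8747/10000 ≈ 0.874700
step 6 [3y] swap r/2=1467/54823: DF=(1 − 1467/54823·(0.992100+0.957900+0.924500+0.879800+0.874700))/(1+1467/54823) = 8533/10000 ≈ 0.853300
step 7 [3.5y] swap r/2=1785/63038: DF=(1 − 1785/63038·(0.992100+0.957900+0.924500+0.879800+0.874700+0.853300))/(1+1785/63038) = 1643/2000 ≈ 0.821500
step 8 [4y] zero: DF = P = 8057/10000 ≈ 0.805700

1 1/2 9921/10000
2 1 9579/10000
3 3/2 1849/2000
4 2 4399/5000
5 5/2 8747/10000
6 3 8533/10000
7 7/2 1643/2000
8 4 8057/10000
DF(1.5y) is solved at step 3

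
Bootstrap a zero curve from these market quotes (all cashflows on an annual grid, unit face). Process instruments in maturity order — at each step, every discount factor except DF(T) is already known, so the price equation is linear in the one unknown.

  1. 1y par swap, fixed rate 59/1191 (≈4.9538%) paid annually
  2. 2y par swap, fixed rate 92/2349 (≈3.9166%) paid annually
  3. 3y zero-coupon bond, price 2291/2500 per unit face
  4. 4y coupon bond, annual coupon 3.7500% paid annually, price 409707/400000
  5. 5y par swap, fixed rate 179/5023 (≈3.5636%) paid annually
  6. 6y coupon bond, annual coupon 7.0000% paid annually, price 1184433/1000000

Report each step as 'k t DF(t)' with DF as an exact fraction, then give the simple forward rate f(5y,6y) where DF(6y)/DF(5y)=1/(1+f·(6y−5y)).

step 1 [1y] swap r/1=59/1191: DF=(1 − 59/1191·(0))/(1+59/1191) = 1191/1250 ≈ 0.952800
step 2 [2y] swap r/1=92/2349: DF=(1 − 92/2349·(0.952800))/(1+92/2349) = 579/625 ≈ 0.926400
step 3 [3y] zero: DF = P = 2291/2500 ≈ 0.916400
step 4 [4y] bond c/1=3/80: DF=(409707/400000 − 3/80·(0.952800+0.926400+0.916400))/(1+3/80) = 4431/5000 ≈ 0.886200
step 5 [5y] swap r/1=179/5023: DF=(1 − 179/5023·(0.952800+0.926400+0.916400+0.886200))/(1+179/5023) = 8389/10000 ≈ 0.838900
step 6 [6y] bond c/1=7/100: DF=(1184433/1000000 − 7/100·(0.952800+0.926400+0.916400+0.886200+0.838900))/(1+7/100) = 507/625 ≈ 0.811200

1 1 1191/1250
2 2 579/625
3 3 2291/2500
4 4 4431/5000
5 5 8389/10000
6 6 507/625
f(5y,6y) = ((8389/10000)/(507/625) − 1)/(1) = 277/8112 ≈ 3.4147%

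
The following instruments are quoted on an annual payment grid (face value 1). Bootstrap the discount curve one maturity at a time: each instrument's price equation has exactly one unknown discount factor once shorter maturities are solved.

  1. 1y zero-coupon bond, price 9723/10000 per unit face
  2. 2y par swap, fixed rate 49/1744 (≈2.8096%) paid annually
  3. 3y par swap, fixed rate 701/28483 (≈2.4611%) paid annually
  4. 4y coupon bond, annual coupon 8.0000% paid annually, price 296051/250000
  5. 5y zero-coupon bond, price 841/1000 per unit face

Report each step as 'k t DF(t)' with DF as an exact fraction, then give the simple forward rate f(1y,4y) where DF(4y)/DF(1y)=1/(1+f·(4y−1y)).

1 1 9723/10000
2 2 9461/10000
3 3 9299/10000
4 4 1771/2000
5 5 841/1000
f(1y,4y) = ((9723/10000)/(1771/2000) − 1)/(3) = 124/3795 ≈ 3.2675%

step 1 [1y] zero: DF = P = 9723/10000 ≈ 0.972300
step 2 [2y] swap r/1=49/1744: DF=(1 − 49/1744·(0.972300))/(1+49/1744) = 9461/10000 ≈ 0.946100
step 3 [3y] swap r/1=701/28483: DF=(1 − 701/28483·(0.972300+0.946100))/(1+701/28483) = 9299/10000 ≈ 0.929900
step 4 [4y] bond c/1=2/25: DF=(296051/250000 − 2/25·(0.972300+0.946100+0.929900))/(1+2/25) = 1771/2000 ≈ 0.885500
step 5 [5y] zero: DF = P = 841/1000 ≈ 0.841000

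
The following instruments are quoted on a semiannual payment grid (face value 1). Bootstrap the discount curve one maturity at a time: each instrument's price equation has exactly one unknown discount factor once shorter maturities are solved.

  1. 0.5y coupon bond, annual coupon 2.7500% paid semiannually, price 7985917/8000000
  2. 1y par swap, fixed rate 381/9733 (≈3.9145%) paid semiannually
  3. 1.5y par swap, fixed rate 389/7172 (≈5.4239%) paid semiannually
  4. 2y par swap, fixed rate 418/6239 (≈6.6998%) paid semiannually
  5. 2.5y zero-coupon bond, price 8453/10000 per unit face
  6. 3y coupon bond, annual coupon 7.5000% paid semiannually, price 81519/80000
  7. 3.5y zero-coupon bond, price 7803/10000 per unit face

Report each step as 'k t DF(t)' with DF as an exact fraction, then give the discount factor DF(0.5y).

1 1/2 9847/10000
2 1 9619/10000
3 3/2 4611/5000
4 2 4373/5000
5 5/2 8453/10000
6 3 8163/10000
7 7/2 7803/10000
DF(0.5y) = 9847/10000 ≈ 0.984700

step 1 [0.5y] bond c/2=11/800: DF=(7985917/8000000 − 11/800·(0))/(1+11/800) = 9847/10000 ≈ 0.984700
step 2 [1y] swap r/2=381/19466: DF=(1 − 381/19466·(0.984700))/(1+381/19466) = 9619/10000 ≈ 0.961900
step 3 [1.5y] swap r/2=389/14344: DF=(1 − 389/14344·(0.984700+0.961900))/(1+389/14344) = 4611/5000 ≈ 0.922200
step 4 [2y] swap r/2=209/6239: DF=(1 − 209/6239·(0.984700+0.961900+0.922200))/(1+209/6239) = 4373/5000 ≈ 0.874600
step 5 [2.5y] zero: DF = P = 8453/10000 ≈ 0.845300
step 6 [3y] bond c/2=3/80: DF=(81519/80000 − 3/80·(0.984700+0.961900+0.922200+0.874600+0.845300))/(1+3/80) = 8163/10000 ≈ 0.816300
step 7 [3.5y] zero: DF = P = 7803/10000 ≈ 0.780300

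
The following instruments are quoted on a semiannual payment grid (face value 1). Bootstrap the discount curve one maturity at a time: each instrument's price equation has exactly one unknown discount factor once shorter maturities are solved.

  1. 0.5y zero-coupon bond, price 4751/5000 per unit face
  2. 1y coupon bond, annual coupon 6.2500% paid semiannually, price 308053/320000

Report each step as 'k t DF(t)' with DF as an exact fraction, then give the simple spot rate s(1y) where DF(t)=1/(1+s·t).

step 1 [0.5y] zero: DF = P = 4751/5000 ≈ 0.950200
step 2 [1y] bond c/2=1/32: DF=(308053/320000 − 1/32·(0.950200))/(1+1/32) = 9047/10000 ≈ 0.904700

1 1/2 4751/5000
2 1 9047/10000
s(1y) = (1/(9047/10000) − 1)/(1) = 953/9047 ≈ 10.5339%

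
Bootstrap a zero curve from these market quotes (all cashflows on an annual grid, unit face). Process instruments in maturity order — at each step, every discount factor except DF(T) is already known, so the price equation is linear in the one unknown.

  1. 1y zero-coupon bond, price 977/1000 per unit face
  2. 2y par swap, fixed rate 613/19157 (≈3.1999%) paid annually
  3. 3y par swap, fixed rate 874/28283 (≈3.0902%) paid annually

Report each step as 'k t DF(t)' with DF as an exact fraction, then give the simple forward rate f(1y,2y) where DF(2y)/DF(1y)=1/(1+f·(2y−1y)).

step 1 [1y] zero: DF = P = 977/1000 ≈ 0.977000
step 2 [2y] swap r/1=613/19157: DF=(1 − 613/19157·(0.977000))/(1+613/19157) = 9387/10000 ≈ 0.938700
step 3 [3y] swap r/1=874/28283: DF=(1 − 874/28283·(0.977000+0.938700))/(1+874/28283) = 4563/5000 ≈ 0.912600

1 1 977/1000
2 2 9387/10000
3 3 4563/5000
f(1y,2y) = ((977/1000)/(9387/10000) − 1)/(1) = 383/9387 ≈ 4.0801%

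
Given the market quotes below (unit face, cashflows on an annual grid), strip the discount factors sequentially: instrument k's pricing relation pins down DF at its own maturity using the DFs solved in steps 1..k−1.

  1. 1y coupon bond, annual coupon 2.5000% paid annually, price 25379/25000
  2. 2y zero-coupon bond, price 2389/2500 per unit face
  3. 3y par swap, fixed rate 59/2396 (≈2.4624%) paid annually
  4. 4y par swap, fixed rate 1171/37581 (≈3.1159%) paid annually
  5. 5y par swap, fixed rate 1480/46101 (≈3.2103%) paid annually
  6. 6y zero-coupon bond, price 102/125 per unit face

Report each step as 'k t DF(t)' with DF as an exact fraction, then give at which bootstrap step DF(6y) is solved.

1 1 619/625
2 2 2389/2500
3 3 2323/2500
4 4 8829/10000
5 5 213/250
6 6 102/125
DF(6y) is solved at step 6

step 1 [1y] bond c/1=1/40: DF=(25379/25000 − 1/40·(0))/(1+1/40) = 619/625 ≈ 0.990400
step 2 [2y] zero: DF = P = 2389/2500 ≈ 0.955600
step 3 [3y] swap r/1=59/2396: DF=(1 − 59/2396·(0.990400+0.955600))/(1+59/2396) = 2323/2500 ≈ 0.929200
step 4 [4y] swap r/1=1171/37581: DF=(1 − 1171/37581·(0.990400+0.955600+0.929200))/(1+1171/37581) = 8829/10000 ≈ 0.882900
step 5 [5y] swap r/1=1480/46101: DF=(1 − 1480/46101·(0.990400+0.955600+0.929200+0.882900))/(1+1480/46101) = 213/250 ≈ 0.852000
step 6 [6y] zero: DF = P = 102/125 ≈ 0.816000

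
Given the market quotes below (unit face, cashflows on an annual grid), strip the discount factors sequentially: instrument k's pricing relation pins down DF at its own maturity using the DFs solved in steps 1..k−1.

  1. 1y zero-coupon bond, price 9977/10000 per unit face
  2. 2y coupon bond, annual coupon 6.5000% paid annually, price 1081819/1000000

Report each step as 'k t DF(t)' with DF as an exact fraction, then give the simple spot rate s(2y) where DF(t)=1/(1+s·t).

step 1 [1y] zero: DF = P = 9977/10000 ≈ 0.997700
step 2 [2y] bond c/1=13/200: DF=(1081819/1000000 − 13/200·(0.997700))/(1+13/200) = 9549/10000 ≈ 0.954900

1 1 9977/10000
2 2 9549/10000
s(2y) = (1/(9549/10000) − 1)/(2) = 451/19098 ≈ 2.3615%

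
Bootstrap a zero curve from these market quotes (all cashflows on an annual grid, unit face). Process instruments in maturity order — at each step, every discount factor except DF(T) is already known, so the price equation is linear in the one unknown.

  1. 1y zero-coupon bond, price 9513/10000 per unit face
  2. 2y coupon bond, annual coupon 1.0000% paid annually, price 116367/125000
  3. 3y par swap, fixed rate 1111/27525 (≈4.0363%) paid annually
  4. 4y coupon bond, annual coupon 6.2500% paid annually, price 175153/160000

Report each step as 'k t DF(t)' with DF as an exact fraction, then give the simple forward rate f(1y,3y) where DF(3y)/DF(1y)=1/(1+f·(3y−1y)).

1 1 9513/10000
2 2 9123/10000
3 3 8889/10000
4 4 2171/2500
f(1y,3y) = ((9513/10000)/(8889/10000) − 1)/(2) = 104/2963 ≈ 3.5100%

step 1 [1y] zero: DF = P = 9513/10000 ≈ 0.951300
step 2 [2y] bond c/1=1/100: DF=(116367/125000 − 1/100·(0.951300))/(1+1/100) = 9123/10000 ≈ 0.912300
step 3 [3y] swap r/1=1111/27525: DF=(1 − 1111/27525·(0.951300+0.912300))/(1+1111/27525) = 8889/10000 ≈ 0.888900
step 4 [4y] bond c/1=1/16: DF=(175153/160000 − 1/16·(0.951300+0.912300+0.888900))/(1+1/16) = 2171/2500 ≈ 0.868400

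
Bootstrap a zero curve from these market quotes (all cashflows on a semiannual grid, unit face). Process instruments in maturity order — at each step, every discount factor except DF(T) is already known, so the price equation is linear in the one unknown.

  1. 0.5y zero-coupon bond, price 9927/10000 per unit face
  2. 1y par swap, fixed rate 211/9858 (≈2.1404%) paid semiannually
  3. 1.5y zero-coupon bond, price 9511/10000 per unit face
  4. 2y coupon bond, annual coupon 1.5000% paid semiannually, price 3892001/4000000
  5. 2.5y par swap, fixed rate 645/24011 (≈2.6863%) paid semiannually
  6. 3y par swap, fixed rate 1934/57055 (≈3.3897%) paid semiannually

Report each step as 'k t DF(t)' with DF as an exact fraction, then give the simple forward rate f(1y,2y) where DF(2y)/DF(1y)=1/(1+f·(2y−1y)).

1 1/2 9927/10000
2 1 9789/10000
3 3/2 9511/10000
4 2 118/125
5 5/2 1871/2000
6 3 9033/10000
f(1y,2y) = ((9789/10000)/(118/125) − 1)/(1) = 349/9440 ≈ 3.6970%

step 1 [0.5y] zero: DF = P = 9927/10000 ≈ 0.992700
step 2 [1y] swap r/2=211/19716: DF=(1 − 211/19716·(0.992700))/(1+211/19716) = 9789/10000 ≈ 0.978900
step 3 [1.5y] zero: DF = P = 9511/10000 ≈ 0.951100
step 4 [2y] bond c/2=3/400: DF=(3892001/4000000 − 3/400·(0.992700+0.978900+0.951100))/(1+3/400) = 118/125 ≈ 0.944000
step 5 [2.5y] swap r/2=645/48022: DF=(1 − 645/48022·(0.992700+0.978900+0.951100+0.944000))/(1+645/48022) = 1871/2000 ≈ 0.935500
step 6 [3y] swap r/2=967/57055: DF=(1 − 967/57055·(0.992700+0.978900+0.951100+0.944000+0.935500))/(1+967/57055) = 9033/10000 ≈ 0.903300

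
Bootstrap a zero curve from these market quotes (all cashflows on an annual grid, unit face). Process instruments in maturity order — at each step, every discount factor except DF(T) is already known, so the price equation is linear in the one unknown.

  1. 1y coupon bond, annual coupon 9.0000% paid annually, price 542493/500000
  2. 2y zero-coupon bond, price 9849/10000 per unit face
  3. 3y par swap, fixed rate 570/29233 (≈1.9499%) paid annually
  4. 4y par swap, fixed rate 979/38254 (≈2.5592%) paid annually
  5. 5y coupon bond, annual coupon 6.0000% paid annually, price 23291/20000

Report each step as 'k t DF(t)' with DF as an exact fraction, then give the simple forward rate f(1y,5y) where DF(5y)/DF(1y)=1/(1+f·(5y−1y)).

step 1 [1y] bond c/1=9/100: DF=(542493/500000 − 9/100·(0))/(1+9/100) = 4977/5000 ≈ 0.995400
step 2 [2y] zero: DF = P = 9849/10000 ≈ 0.984900
step 3 [3y] swap r/1=570/29233: DF=(1 − 570/29233·(0.995400+0.984900))/(1+570/29233) = 943/1000 ≈ 0.943000
step 4 [4y] swap r/1=979/38254: DF=(1 − 979/38254·(0.995400+0.984900+0.943000))/(1+979/38254) = 9021/10000 ≈ 0.902100
step 5 [5y] bond c/1=3/50: DF=(23291/20000 − 3/50·(0.995400+0.984900+0.943000+0.902100))/(1+3/50) = 8821/10000 ≈ 0.882100

1 1 4977/5000
2 2 9849/10000
3 3 943/1000
4 4 9021/10000
5 5 8821/10000
f(1y,5y) = ((4977/5000)/(8821/10000) − 1)/(4) = 1133/35284 ≈ 3.2111%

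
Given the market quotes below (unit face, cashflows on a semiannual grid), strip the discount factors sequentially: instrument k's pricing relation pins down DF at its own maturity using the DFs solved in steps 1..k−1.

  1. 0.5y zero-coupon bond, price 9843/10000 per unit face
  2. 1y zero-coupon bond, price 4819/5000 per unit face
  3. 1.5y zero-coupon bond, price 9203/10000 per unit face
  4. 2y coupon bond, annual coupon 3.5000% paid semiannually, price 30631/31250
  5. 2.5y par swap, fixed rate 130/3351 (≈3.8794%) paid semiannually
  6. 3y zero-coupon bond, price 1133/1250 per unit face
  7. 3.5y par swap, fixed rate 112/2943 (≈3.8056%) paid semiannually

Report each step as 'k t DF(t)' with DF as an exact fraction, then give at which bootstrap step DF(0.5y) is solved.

step 1 [0.5y] zero: DF = P = 9843/10000 ≈ 0.984300
step 2 [1y] zero: DF = P = 4819/5000 ≈ 0.963800
step 3 [1.5y] zero: DF = P = 9203/10000 ≈ 0.920300
step 4 [2y] bond c/2=7/400: DF=(30631/31250 − 7/400·(0.984300+0.963800+0.920300))/(1+7/400) = 457/500 ≈ 0.914000
step 5 [2.5y] swap r/2=65/3351: DF=(1 − 65/3351·(0.984300+0.963800+0.920300+0.914000))/(1+65/3351) = 909/1000 ≈ 0.909000
step 6 [3y] zero: DF = P = 1133/1250 ≈ 0.906400
step 7 [3.5y] swap r/2=56/2943: DF=(1 − 56/2943·(0.984300+0.963800+0.920300+0.914000+0.909000+0.906400))/(1+56/2943) = 548/625 ≈ 0.876800

1 1/2 9843/10000
2 1 4819/5000
3 3/2 9203/10000
4 2 457/500
5 5/2 909/1000
6 3 1133/1250
7 7/2 548/625
DF(0.5y) is solved at step 1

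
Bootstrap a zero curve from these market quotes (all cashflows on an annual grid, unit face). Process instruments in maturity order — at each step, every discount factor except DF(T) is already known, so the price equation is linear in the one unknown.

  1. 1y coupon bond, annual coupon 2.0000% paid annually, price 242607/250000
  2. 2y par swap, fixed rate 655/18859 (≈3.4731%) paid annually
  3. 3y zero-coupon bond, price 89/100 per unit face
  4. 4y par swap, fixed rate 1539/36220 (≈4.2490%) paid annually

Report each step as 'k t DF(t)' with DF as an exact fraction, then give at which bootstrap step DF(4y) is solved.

step 1 [1y] bond c/1=1/50: DF=(242607/250000 − 1/50·(0))/(1+1/50) = 4757/5000 ≈ 0.951400
step 2 [2y] swap r/1=655/18859: DF=(1 − 655/18859·(0.951400))/(1+655/18859) = 1869/2000 ≈ 0.934500
step 3 [3y] zero: DF = P = 89/100 ≈ 0.890000
step 4 [4y] swap r/1=1539/36220: DF=(1 − 1539/36220·(0.951400+0.934500+0.890000))/(1+1539/36220) = 8461/10000 ≈ 0.846100

1 1 4757/5000
2 2 1869/2000
3 3 89/100
4 4 8461/10000
DF(4y) is solved at step 4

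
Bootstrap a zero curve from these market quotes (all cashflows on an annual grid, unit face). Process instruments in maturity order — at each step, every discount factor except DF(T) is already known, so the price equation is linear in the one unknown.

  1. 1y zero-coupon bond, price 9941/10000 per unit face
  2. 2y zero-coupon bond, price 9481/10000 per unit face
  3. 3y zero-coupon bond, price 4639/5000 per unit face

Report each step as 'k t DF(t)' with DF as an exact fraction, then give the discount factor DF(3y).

step 1 [1y] zero: DF = P = 9941/10000 ≈ 0.994100
step 2 [2y] zero: DF = P = 9481/10000 ≈ 0.948100
step 3 [3y] zero: DF = P = 4639/5000 ≈ 0.927800

1 1 9941/10000
2 2 9481/10000
3 3 4639/5000
DF(3y) = 4639/5000 ≈ 0.927800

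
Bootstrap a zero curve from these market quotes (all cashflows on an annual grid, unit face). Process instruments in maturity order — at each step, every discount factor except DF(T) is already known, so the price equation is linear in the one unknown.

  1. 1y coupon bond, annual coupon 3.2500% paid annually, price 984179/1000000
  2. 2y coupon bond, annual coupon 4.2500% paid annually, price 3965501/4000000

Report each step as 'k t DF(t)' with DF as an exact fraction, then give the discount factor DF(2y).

1 1 2383/2500
2 2 9121/10000
DF(2y) = 9121/10000 ≈ 0.912100

step 1 [1y] bond c/1=13/400: DF=(984179/1000000 − 13/400·(0))/(1+13/400) = 2383/2500 ≈ 0.953200
step 2 [2y] bond c/1=17/400: DF=(3965501/4000000 − 17/400·(0.953200))/(1+17/400) = 9121/10000 ≈ 0.912100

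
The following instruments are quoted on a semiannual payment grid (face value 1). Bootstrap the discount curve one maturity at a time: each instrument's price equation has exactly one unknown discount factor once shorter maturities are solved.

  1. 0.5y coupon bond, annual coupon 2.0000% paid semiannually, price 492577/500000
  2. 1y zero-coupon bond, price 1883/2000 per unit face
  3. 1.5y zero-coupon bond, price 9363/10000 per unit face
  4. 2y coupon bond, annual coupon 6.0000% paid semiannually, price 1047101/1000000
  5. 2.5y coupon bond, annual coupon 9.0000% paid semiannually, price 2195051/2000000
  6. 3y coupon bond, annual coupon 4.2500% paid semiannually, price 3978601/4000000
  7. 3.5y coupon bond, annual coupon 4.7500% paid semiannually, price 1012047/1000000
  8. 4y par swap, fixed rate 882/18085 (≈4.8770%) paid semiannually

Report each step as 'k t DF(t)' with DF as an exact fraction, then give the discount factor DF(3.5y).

1 1/2 4877/5000
2 1 1883/2000
3 3/2 9363/10000
4 2 1867/2000
5 5/2 1109/1250
6 3 8767/10000
7 7/2 4299/5000
8 4 2059/2500
DF(3.5y) = 4299/5000 ≈ 0.859800

step 1 [0.5y] bond c/2=1/100: DF=(492577/500000 − 1/100·(0))/(1+1/100) = 4877/5000 ≈ 0.975400
step 2 [1y] zero: DF = P = 1883/2000 ≈ 0.941500
step 3 [1.5y] zero: DF = P = 9363/10000 ≈ 0.936300
step 4 [2y] bond c/2=3/100: DF=(1047101/1000000 − 3/100·(0.975400+0.941500+0.936300))/(1+3/100) = 1867/2000 ≈ 0.933500
step 5 [2.5y] bond c/2=9/200: DF=(2195051/2000000 − 9/200·(0.975400+0.941500+0.936300+0.933500))/(1+9/200) = 1109/1250 ≈ 0.887200
step 6 [3y] bond c/2=17/800: DF=(3978601/4000000 − 17/800·(0.975400+0.941500+0.936300+0.933500+0.887200))/(1+17/800) = 8767/10000 ≈ 0.876700
step 7 [3.5y] bond c/2=19/800: DF=(1012047/1000000 − 19/800·(0.975400+0.941500+0.936300+0.933500+0.887200+0.876700))/(1+19/800) = 4299/5000 ≈ 0.859800
step 8 [4y] swap r/2=441/18085: DF=(1 − 441/18085·(0.975400+0.941500+0.936300+0.933500+0.887200+0.876700+0.859800))/(1+441/18085) = 2059/2500 ≈ 0.823600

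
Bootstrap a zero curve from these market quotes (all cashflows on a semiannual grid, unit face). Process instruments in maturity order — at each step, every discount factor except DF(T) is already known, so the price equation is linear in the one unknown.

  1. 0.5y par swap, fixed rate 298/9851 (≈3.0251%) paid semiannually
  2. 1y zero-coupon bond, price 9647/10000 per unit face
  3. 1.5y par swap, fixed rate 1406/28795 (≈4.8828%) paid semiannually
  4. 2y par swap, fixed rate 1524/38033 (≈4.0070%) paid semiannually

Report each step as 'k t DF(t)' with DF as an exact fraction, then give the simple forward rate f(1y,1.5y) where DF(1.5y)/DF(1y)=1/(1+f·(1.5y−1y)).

1 1/2 9851/10000
2 1 9647/10000
3 3/2 9297/10000
4 2 4619/5000
f(1y,1.5y) = ((9647/10000)/(9297/10000) − 1)/(1/2) = 700/9297 ≈ 7.5293%

step 1 [0.5y] swap r/2=149/9851: DF=(1 − 149/9851·(0))/(1+149/9851) = 9851/10000 ≈ 0.985100
step 2 [1y] zero: DF = P = 9647/10000 ≈ 0.964700
step 3 [1.5y] swap r/2=703/28795: DF=(1 − 703/28795·(0.985100+0.964700))/(1+703/28795) = 9297/10000 ≈ 0.929700
step 4 [2y] swap r/2=762/38033: DF=(1 − 762/38033·(0.985100+0.964700+0.929700))/(1+762/38033) = 4619/5000 ≈ 0.923800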